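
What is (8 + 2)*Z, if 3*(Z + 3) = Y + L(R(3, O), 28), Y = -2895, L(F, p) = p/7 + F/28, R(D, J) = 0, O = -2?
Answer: -29000/3 ≈ -9666.7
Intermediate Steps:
L(F, p) = p/7 + F/28 (L(F, p) = p*(⅐) + F*(1/28) = p/7 + F/28)
Z = -2900/3 (Z = -3 + (-2895 + ((⅐)*28 + (1/28)*0))/3 = -3 + (-2895 + (4 + 0))/3 = -3 + (-2895 + 4)/3 = -3 + (⅓)*(-2891) = -3 - 2891/3 = -2900/3 ≈ -966.67)
(8 + 2)*Z = (8 + 2)*(-2900/3) = 10*(-2900/3) = -29000/3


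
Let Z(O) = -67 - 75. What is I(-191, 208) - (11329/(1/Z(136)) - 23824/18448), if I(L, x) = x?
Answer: 1855093167/1153 ≈ 1.6089e+6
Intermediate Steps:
Z(O) = -142
I(-191, 208) - (11329/(1/Z(136)) - 23824/18448) = 208 - (11329/(1/(-142)) - 23824/18448) = 208 - (11329/(-1/142) - 23824*1/18448) = 208 - (11329*(-142) - 1489/1153) = 208 - (-1608718 - 1489/1153) = 208 - 1*(-1854853343/1153) = 208 + 1854853343/1153 = 1855093167/1153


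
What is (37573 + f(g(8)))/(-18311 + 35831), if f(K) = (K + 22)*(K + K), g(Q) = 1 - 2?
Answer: 37531/17520 ≈ 2.1422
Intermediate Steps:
g(Q) = -1
f(K) = 2*K*(22 + K) (f(K) = (22 + K)*(2*K) = 2*K*(22 + K))
(37573 + f(g(8)))/(-18311 + 35831) = (37573 + 2*(-1)*(22 - 1))/(-18311 + 35831) = (37573 + 2*(-1)*21)/17520 = (37573 - 42)*(1/17520) = 37531*(1/17520) = 37531/17520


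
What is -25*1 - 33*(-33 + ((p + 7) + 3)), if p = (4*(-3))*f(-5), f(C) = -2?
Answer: -58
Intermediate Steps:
p = 24 (p = (4*(-3))*(-2) = -12*(-2) = 24)
-25*1 - 33*(-33 + ((p + 7) + 3)) = -25*1 - 33*(-33 + ((24 + 7) + 3)) = -25 - 33*(-33 + (31 + 3)) = -25 - 33*(-33 + 34) = -25 - 33 = -58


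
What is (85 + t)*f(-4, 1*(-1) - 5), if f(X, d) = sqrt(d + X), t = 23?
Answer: 108*I*sqrt(10) ≈ 341.53*I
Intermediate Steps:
f(X, d) = sqrt(X + d)
(85 + t)*f(-4, 1*(-1) - 5) = (85 + 23)*sqrt(-4 + (1*(-1) - 5)) = 108*sqrt(-4 + (-1 - 5)) = 108*sqrt(-4 - 6) = 108*sqrt(-10) = 108*(I*sqrt(10)) = 108*I*sqrt(10)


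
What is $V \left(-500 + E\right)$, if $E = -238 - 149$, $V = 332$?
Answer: $-294484$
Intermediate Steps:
$E = -387$ ($E = -238 - 149 = -387$)
$V \left(-500 + E\right) = 332 \left(-500 - 387\right) = 332 \left(-887\right) = -294484$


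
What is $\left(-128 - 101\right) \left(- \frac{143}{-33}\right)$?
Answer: $- \frac{2977}{3} \approx -992.33$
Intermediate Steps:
$\left(-128 - 101\right) \left(- \frac{143}{-33}\right) = - 229 \left(\left(-143\right) \left(- \frac{1}{33}\right)\right) = \left(-229\right) \frac{13}{3} = - \frac{2977}{3}$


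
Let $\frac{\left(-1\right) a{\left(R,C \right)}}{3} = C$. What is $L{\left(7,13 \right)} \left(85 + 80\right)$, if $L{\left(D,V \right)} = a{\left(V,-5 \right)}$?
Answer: $2475$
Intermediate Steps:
$a{\left(R,C \right)} = - 3 C$
$L{\left(D,V \right)} = 15$ ($L{\left(D,V \right)} = \left(-3\right) \left(-5\right) = 15$)
$L{\left(7,13 \right)} \left(85 + 80\right) = 15 \left(85 + 80\right) = 15 \cdot 165 = 2475$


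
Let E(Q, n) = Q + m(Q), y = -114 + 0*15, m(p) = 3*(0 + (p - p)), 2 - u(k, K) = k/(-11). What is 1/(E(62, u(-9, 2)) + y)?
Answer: -1/52 ≈ -0.019231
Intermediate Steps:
u(k, K) = 2 + k/11 (u(k, K) = 2 - k/(-11) = 2 - k*(-1)/11 = 2 - (-1)*k/11 = 2 + k/11)
m(p) = 0 (m(p) = 3*(0 + 0) = 3*0 = 0)
y = -114 (y = -114 + 0 = -114)
E(Q, n) = Q (E(Q, n) = Q + 0 = Q)
1/(E(62, u(-9, 2)) + y) = 1/(62 - 114) = 1/(-52) = -1/52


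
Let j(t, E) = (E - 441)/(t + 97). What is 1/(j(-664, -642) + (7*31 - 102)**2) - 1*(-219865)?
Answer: 549637435579/2499886 ≈ 2.1987e+5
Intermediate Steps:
j(t, E) = (-441 + E)/(97 + t)
1/(j(-664, -642) + (7*31 - 102)**2) - 1*(-219865) = 1/((-441 - 642)/(97 - 664) + (7*31 - 102)**2) - 1*(-219865) = 1/(-1083/(-567) + (217 - 102)**2) + 219865 = 1/(-1/567*(-1083) + 115**2) + 219865 = 1/(361/189 + 13225) + 219865 = 1/(2499886/189) + 219865 = 189/2499886 + 219865 = 549637435579/2499886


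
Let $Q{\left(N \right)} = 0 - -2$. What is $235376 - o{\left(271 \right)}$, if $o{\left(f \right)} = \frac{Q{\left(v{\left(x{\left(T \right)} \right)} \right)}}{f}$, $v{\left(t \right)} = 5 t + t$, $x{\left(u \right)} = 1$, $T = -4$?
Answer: $\frac{63786894}{271} \approx 2.3538 \cdot 10^{5}$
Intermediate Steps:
$v{\left(t \right)} = 6 t$
$Q{\left(N \right)} = 2$ ($Q{\left(N \right)} = 0 + 2 = 2$)
$o{\left(f \right)} = \frac{2}{f}$
$235376 - o{\left(271 \right)} = 235376 - \frac{2}{271} = \frac{63786894}{271}$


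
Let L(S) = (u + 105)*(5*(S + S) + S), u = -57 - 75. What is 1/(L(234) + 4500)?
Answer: -1/64998 ≈ -1.5385e-5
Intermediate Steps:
u = -132
L(S) = -297*S (L(S) = (-132 + 105)*(5*(S + S) + S) = -27*(5*(2*S) + S) = -27*(10*S + S) = -297*S)
1/(L(234) + 4500) = 1/(-297*234 + 4500) = 1/(-69498 + 4500) = 1/(-64998) = -1/64998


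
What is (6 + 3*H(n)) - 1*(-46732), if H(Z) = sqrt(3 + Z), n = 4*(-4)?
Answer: 46738 + 3*I*sqrt(13) ≈ 46738.0 + 10.817*I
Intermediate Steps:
n = -16
(6 + 3*H(n)) - 1*(-46732) = (6 + 3*sqrt(3 - 16)) - 1*(-46732) = (6 + 3*sqrt(-13)) + 46732 = (6 + 3*(I*sqrt(13))) + 46732 = (6 + 3*I*sqrt(13)) + 46732 = 46738 + 3*I*sqrt(13)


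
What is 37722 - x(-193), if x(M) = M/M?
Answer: 37721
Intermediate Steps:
x(M) = 1
37722 - x(-193) = 37722 - 1*1 = 37722 - 1 = 37721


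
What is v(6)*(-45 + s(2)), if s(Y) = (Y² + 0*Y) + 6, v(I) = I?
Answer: -210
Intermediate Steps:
s(Y) = 6 + Y² (s(Y) = (Y² + 0) + 6 = Y² + 6 = 6 + Y²)
v(6)*(-45 + s(2)) = 6*(-45 + (6 + 2²)) = 6*(-45 + (6 + 4)) = 6*(-45 + 10) = 6*(-35) = -210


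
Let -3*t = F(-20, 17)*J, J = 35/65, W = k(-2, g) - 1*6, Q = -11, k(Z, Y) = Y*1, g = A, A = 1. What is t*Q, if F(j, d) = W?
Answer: -385/39 ≈ -9.8718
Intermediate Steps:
g = 1
k(Z, Y) = Y
W = -5 (W = 1 - 1*6 = 1 - 6 = -5)
F(j, d) = -5
J = 7/13 (J = 35*(1/65) = 7/13 ≈ 0.53846)
t = 35/39 (t = -(-5)*7/(3*13) = -⅓*(-35/13) = 35/39 ≈ 0.89744)
t*Q = (35/39)*(-11) = -385/39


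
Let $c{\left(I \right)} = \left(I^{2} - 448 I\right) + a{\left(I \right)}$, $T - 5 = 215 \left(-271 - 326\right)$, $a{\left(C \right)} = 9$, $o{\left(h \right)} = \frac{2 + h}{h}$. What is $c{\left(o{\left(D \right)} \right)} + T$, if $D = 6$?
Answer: $- \frac{1160429}{9} \approx -1.2894 \cdot 10^{5}$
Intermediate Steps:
$o{\left(h \right)} = \frac{2 + h}{h}$
$T = -128350$ ($T = 5 + 215 \left(-271 - 326\right) = 5 + 215 \left(-597\right) = 5 - 128355 = -128350$)
$c{\left(I \right)} = 9 + I^{2} - 448 I$ ($c{\left(I \right)} = \left(I^{2} - 448 I\right) + 9 = 9 + I^{2} - 448 I$)
$c{\left(o{\left(D \right)} \right)} + T = \left(9 + \left(\frac{2 + 6}{6}\right)^{2} - 448 \frac{2 + 6}{6}\right) - 128350 = \left(9 + \left(\frac{1}{6} \cdot 8\right)^{2} - 448 \cdot \frac{1}{6} \cdot 8\right) - 128350 = \left(9 + \left(\frac{4}{3}\right)^{2} - \frac{1792}{3}\right) - 128350 = \left(9 + \frac{16}{9} - \frac{1792}{3}\right) - 128350 = - \frac{5279}{9} - 128350 = - \frac{1160429}{9}$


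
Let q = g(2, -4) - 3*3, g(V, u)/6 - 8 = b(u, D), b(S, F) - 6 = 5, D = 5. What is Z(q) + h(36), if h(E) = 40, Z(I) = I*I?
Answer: 11065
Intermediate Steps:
b(S, F) = 11 (b(S, F) = 6 + 5 = 11)
g(V, u) = 114 (g(V, u) = 48 + 6*11 = 48 + 66 = 114)
q = 105 (q = 114 - 3*3 = 114 - 9 = 105)
Z(I) = I²
Z(q) + h(36) = 105² + 40 = 11025 + 40 = 11065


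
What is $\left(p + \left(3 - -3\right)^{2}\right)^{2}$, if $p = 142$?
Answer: $31684$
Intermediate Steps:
$\left(p + \left(3 - -3\right)^{2}\right)^{2} = \left(142 + \left(3 - -3\right)^{2}\right)^{2} = \left(142 + \left(3 + 3\right)^{2}\right)^{2} = \left(142 + 6^{2}\right)^{2} = \left(142 + 36\right)^{2} = 178^{2} = 31684$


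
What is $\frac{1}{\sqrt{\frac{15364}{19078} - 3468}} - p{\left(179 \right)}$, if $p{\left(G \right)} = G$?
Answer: $-179 - \frac{i \sqrt{315488784230}}{33073570} \approx -179.0 - 0.016983 i$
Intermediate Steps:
$\frac{1}{\sqrt{\frac{15364}{19078} - 3468}} - p{\left(179 \right)} = \frac{1}{\sqrt{\frac{15364}{19078} - 3468}} - 179 = \frac{1}{\sqrt{15364 \cdot \frac{1}{19078} - 3468}} - 179 = \frac{1}{\sqrt{\frac{7682}{9539} - 3468}} - 179 = \frac{1}{\sqrt{- \frac{33073570}{9539}}} - 179 = \frac{1}{\frac{1}{9539} i \sqrt{315488784230}} - 179 = - \frac{i \sqrt{315488784230}}{33073570} - 179 = -179 - \frac{i \sqrt{315488784230}}{33073570}$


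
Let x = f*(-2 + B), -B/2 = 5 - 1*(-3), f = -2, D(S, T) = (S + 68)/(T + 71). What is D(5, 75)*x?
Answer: 18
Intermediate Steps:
D(S, T) = (68 + S)/(71 + T)
B = -16 (B = -2*(5 - 1*(-3)) = -2*(5 + 3) = -2*8 = -16)
x = 36 (x = -2*(-2 - 16) = -2*(-18) = 36)
D(5, 75)*x = ((68 + 5)/(71 + 75))*36 = (73/146)*36 = ((1/146)*73)*36 = (½)*36 = 18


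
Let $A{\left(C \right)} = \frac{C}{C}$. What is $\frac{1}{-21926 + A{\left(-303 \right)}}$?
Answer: $- \frac{1}{21925} \approx -4.561 \cdot 10^{-5}$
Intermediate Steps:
$A{\left(C \right)} = 1$
$\frac{1}{-21926 + A{\left(-303 \right)}} = \frac{1}{-21926 + 1} = \frac{1}{-21925} = - \frac{1}{21925}$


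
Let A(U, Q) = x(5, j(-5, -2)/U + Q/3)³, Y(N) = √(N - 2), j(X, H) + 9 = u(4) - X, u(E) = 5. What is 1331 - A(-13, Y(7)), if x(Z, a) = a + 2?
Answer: 8704621/6591 - 17720*√5/4563 ≈ 1312.0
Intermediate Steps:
j(X, H) = -4 - X (j(X, H) = -9 + (5 - X) = -4 - X)
x(Z, a) = 2 + a
Y(N) = √(-2 + N)
A(U, Q) = (2 + 1/U + Q/3)³ (A(U, Q) = (2 + ((-4 - 1*(-5))/U + Q/3))³ = (2 + ((-4 + 5)/U + Q*(⅓)))³ = (2 + (1/U + Q/3))³ = (2 + 1/U + Q/3)³)
1331 - A(-13, Y(7)) = 1331 - (3 - 13*(6 + √(-2 + 7)))³/(27*(-13)³) = 1331 - (-1)*(3 - 13*(6 + √5))³/(27*2197) = 1331 - (-1)*(3 + (-78 - 13*√5))³/(27*2197) = 1331 - (-1)*(-75 - 13*√5)³/(27*2197) = 1331 - (-1)*(-75 - 13*√5)³/59319 = 1331 + (-75 - 13*√5)³/59319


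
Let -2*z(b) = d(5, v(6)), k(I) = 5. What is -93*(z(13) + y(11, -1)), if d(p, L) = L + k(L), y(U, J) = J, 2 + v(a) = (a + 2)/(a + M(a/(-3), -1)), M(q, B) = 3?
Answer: 1643/6 ≈ 273.83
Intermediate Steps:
v(a) = -2 + (2 + a)/(3 + a) (v(a) = -2 + (a + 2)/(a + 3) = -2 + (2 + a)/(3 + a))
d(p, L) = 5 + L (d(p, L) = L + 5 = 5 + L)
z(b) = -35/18 (z(b) = -(5 + (-4 - 1*6)/(3 + 6))/2 = -(5 + (-4 - 6)/9)/2 = -(5 + (⅑)*(-10))/2 = -(5 - 10/9)/2 = -½*35/9 = -35/18)
-93*(z(13) + y(11, -1)) = -93*(-35/18 - 1) = -93*(-53/18) = 1643/6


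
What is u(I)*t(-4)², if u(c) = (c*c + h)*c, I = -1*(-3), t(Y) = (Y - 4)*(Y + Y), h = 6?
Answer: 184320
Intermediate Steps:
t(Y) = 2*Y*(-4 + Y) (t(Y) = (-4 + Y)*(2*Y) = 2*Y*(-4 + Y))
I = 3
u(c) = c*(6 + c²) (u(c) = (c*c + 6)*c = (c² + 6)*c = (6 + c²)*c = c*(6 + c²))
u(I)*t(-4)² = (3*(6 + 3²))*(2*(-4)*(-4 - 4))² = (3*(6 + 9))*(2*(-4)*(-8))² = (3*15)*64² = 45*4096 = 184320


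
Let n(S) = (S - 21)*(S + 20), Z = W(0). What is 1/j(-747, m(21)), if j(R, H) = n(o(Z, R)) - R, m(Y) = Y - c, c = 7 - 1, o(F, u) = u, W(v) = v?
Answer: 1/559083 ≈ 1.7886e-6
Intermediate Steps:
Z = 0
c = 6
n(S) = (-21 + S)*(20 + S)
m(Y) = -6 + Y (m(Y) = Y - 1*6 = Y - 6 = -6 + Y)
j(R, H) = -420 + R² - 2*R (j(R, H) = (-420 + R² - R) - R = -420 + R² - 2*R)
1/j(-747, m(21)) = 1/(-420 + (-747)² - 2*(-747)) = 1/(-420 + 558009 + 1494) = 1/559083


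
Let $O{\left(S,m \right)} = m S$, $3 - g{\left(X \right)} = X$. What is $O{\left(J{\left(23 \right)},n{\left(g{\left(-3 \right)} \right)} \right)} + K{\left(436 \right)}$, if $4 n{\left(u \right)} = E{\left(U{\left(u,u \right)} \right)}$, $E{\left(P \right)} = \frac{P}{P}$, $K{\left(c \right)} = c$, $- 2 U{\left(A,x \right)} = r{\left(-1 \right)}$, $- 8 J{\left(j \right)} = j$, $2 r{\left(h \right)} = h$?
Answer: $\frac{13929}{32} \approx 435.28$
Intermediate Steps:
$r{\left(h \right)} = \frac{h}{2}$
$J{\left(j \right)} = - \frac{j}{8}$
$U{\left(A,x \right)} = \frac{1}{4}$ ($U{\left(A,x \right)} = - \frac{\frac{1}{2} \left(-1\right)}{2} = \left(- \frac{1}{2}\right) \left(- \frac{1}{2}\right) = \frac{1}{4}$)
$g{\left(X \right)} = 3 - X$
$E{\left(P \right)} = 1$
$n{\left(u \right)} = \frac{1}{4}$ ($n{\left(u \right)} = \frac{1}{4} \cdot 1 = \frac{1}{4}$)
$O{\left(S,m \right)} = S m$
$O{\left(J{\left(23 \right)},n{\left(g{\left(-3 \right)} \right)} \right)} + K{\left(436 \right)} = \left(- \frac{1}{8}\right) 23 \cdot \frac{1}{4} + 436 = \left(- \frac{23}{8}\right) \frac{1}{4} + 436 = - \frac{23}{32} + 436 = \frac{13929}{32}$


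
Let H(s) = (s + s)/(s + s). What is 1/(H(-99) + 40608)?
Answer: 1/40609 ≈ 2.4625e-5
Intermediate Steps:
H(s) = 1 (H(s) = (2*s)/((2*s)) = (2*s)*(1/(2*s)) = 1)
1/(H(-99) + 40608) = 1/(1 + 40608) = 1/40609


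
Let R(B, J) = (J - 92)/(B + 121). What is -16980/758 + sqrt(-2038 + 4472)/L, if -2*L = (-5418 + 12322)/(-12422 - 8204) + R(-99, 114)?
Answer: -8490/379 - 20626*sqrt(2434)/6861 ≈ -170.72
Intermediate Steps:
R(B, J) = (-92 + J)/(121 + B)
L = -6861/20626 (L = -((-5418 + 12322)/(-12422 - 8204) + (-92 + 114)/(121 - 99))/2 = -(6904/(-20626) + 22/22)/2 = -(6904*(-1/20626) + (1/22)*22)/2 = -(-3452/10313 + 1)/2 = -1/2*6861/10313 = -6861/20626 ≈ -0.33264)
-16980/758 + sqrt(-2038 + 4472)/L = -16980/758 + sqrt(-2038 + 4472)/(-6861/20626) = -16980*1/758 + sqrt(2434)*(-20626/6861) = -8490/379 - 20626*sqrt(2434)/6861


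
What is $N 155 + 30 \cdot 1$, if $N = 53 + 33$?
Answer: $13360$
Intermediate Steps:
$N = 86$
$N 155 + 30 \cdot 1 = 86 \cdot 155 + 30 \cdot 1 = 13330 + 30 = 13360$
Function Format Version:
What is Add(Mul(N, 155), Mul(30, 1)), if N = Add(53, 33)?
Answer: 13360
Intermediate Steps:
N = 86
Add(Mul(N, 155), Mul(30, 1)) = Add(Mul(86, 155), Mul(30, 1)) = Add(13330, 30) = 13360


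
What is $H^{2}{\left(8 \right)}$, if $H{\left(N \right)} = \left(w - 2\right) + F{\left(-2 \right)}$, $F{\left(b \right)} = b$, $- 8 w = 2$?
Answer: $\frac{289}{16} \approx 18.063$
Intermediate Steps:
$w = - \frac{1}{4}$ ($w = \left(- \frac{1}{8}\right) 2 = - \frac{1}{4} \approx -0.25$)
$H{\left(N \right)} = - \frac{17}{4}$ ($H{\left(N \right)} = \left(- \frac{1}{4} - 2\right) - 2 = - \frac{9}{4} - 2 = - \frac{17}{4}$)
$H^{2}{\left(8 \right)} = \left(- \frac{17}{4}\right)^{2} = \frac{289}{16}$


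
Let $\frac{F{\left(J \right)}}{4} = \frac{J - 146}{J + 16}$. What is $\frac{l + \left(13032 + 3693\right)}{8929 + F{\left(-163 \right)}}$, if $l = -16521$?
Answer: $\frac{9996}{437933} \approx 0.022825$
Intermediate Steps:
$F{\left(J \right)} = \frac{4 \left(-146 + J\right)}{16 + J}$ ($F{\left(J \right)} = 4 \frac{J - 146}{J + 16} = 4 \frac{-146 + J}{16 + J} = \frac{4 \left(-146 + J\right)}{16 + J}$)
$\frac{l + \left(13032 + 3693\right)}{8929 + F{\left(-163 \right)}} = \frac{-16521 + \left(13032 + 3693\right)}{8929 + \frac{4 \left(-146 - 163\right)}{16 - 163}} = \frac{-16521 + 16725}{8929 + 4 \frac{1}{-147} \left(-309\right)} = \frac{204}{8929 + 4 \left(- \frac{1}{147}\right) \left(-309\right)} = \frac{204}{8929 + \frac{412}{49}} = \frac{204}{\frac{437933}{49}} = 204 \cdot \frac{49}{437933} = \frac{9996}{437933}$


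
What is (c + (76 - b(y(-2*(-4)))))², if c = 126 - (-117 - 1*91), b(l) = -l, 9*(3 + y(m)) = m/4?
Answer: 13432225/81 ≈ 1.6583e+5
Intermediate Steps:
y(m) = -3 + m/36 (y(m) = -3 + (m/4)/9 = -3 + m/36)
c = 334 (c = 126 - (-117 - 91) = 126 - 1*(-208) = 126 + 208 = 334)
(c + (76 - b(y(-2*(-4)))))² = (334 + (76 - (-1)*(-3 + (-2*(-4))/36)))² = (334 + (76 - (-1)*(-3 + (1/36)*8)))² = (334 + (76 - (-1)*(-3 + 2/9)))² = (334 + (76 - (-1)*(-25)/9))² = (334 + (76 - 1*25/9))² = (334 + (76 - 25/9))² = (334 + 659/9)² = (3665/9)² = 13432225/81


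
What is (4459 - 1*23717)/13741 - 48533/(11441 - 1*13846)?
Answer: 47736651/2542085 ≈ 18.779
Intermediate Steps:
(4459 - 1*23717)/13741 - 48533/(11441 - 1*13846) = (4459 - 23717)*(1/13741) - 48533/(11441 - 13846) = -19258*1/13741 - 48533/(-2405) = -19258/13741 - 48533*(-1/2405) = -19258/13741 + 48533/2405 = 47736651/2542085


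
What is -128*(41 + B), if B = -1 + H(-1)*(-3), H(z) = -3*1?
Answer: -6272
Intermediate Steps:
H(z) = -3
B = 8 (B = -1 - 3*(-3) = -1 + 9 = 8)
-128*(41 + B) = -128*(41 + 8) = -128*49 = -6272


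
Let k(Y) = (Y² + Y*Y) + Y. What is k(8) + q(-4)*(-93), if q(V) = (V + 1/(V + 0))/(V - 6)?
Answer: 3859/40 ≈ 96.475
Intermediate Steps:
k(Y) = Y + 2*Y² (k(Y) = (Y² + Y²) + Y = 2*Y² + Y = Y + 2*Y²)
q(V) = (V + 1/V)/(-6 + V)
k(8) + q(-4)*(-93) = 8*(1 + 2*8) + ((1 + (-4)²)/((-4)*(-6 - 4)))*(-93) = 8*(1 + 16) - ¼*(1 + 16)/(-10)*(-93) = 8*17 - ¼*(-⅒)*17*(-93) = 136 + (17/40)*(-93) = 136 - 1581/40 = 3859/40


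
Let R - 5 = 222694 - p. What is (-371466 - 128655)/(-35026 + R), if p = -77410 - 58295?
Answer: -500121/323378 ≈ -1.5466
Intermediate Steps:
p = -135705
R = 358404 (R = 5 + (222694 - 1*(-135705)) = 5 + (222694 + 135705) = 5 + 358399 = 358404)
(-371466 - 128655)/(-35026 + R) = (-371466 - 128655)/(-35026 + 358404) = -500121/323378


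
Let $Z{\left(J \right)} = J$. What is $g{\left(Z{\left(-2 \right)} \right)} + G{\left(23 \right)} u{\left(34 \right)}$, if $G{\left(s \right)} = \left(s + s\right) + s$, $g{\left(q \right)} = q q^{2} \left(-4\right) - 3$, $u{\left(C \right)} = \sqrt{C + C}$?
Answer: $29 + 138 \sqrt{17} \approx 597.99$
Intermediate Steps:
$u{\left(C \right)} = \sqrt{2} \sqrt{C}$ ($u{\left(C \right)} = \sqrt{2 C} = \sqrt{2} \sqrt{C}$)
$g{\left(q \right)} = -3 - 4 q^{3}$ ($g{\left(q \right)} = q^{3} \left(-4\right) - 3 = - 4 q^{3} - 3 = -3 - 4 q^{3}$)
$G{\left(s \right)} = 3 s$ ($G{\left(s \right)} = 2 s + s = 3 s$)
$g{\left(Z{\left(-2 \right)} \right)} + G{\left(23 \right)} u{\left(34 \right)} = \left(-3 - 4 \left(-2\right)^{3}\right) + 3 \cdot 23 \sqrt{2} \sqrt{34} = \left(-3 - -32\right) + 69 \cdot 2 \sqrt{17} = \left(-3 + 32\right) + 138 \sqrt{17} = 29 + 138 \sqrt{17}$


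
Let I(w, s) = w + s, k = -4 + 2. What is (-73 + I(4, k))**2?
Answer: 5041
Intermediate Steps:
k = -2
I(w, s) = s + w
(-73 + I(4, k))**2 = (-73 + (-2 + 4))**2 = (-73 + 2)**2 = (-71)**2 = 5041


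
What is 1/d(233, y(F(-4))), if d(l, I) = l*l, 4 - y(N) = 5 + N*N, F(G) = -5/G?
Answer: 1/54289 ≈ 1.8420e-5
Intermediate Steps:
y(N) = -1 - N**2 (y(N) = 4 - (5 + N*N) = 4 - (5 + N**2) = 4 + (-5 - N**2) = -1 - N**2)
d(l, I) = l**2
1/d(233, y(F(-4))) = 1/(233**2) = 1/54289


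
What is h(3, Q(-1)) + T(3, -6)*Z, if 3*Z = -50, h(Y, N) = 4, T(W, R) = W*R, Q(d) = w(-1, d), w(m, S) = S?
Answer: 304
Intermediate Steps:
Q(d) = d
T(W, R) = R*W
Z = -50/3 (Z = (⅓)*(-50) = -50/3 ≈ -16.667)
h(3, Q(-1)) + T(3, -6)*Z = 4 - 6*3*(-50/3) = 4 - 18*(-50/3) = 4 + 300 = 304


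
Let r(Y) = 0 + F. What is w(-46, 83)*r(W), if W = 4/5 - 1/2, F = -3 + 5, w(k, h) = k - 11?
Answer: -114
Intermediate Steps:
w(k, h) = -11 + k
F = 2
W = 3/10 (W = 4*(⅕) - 1*½ = ⅘ - ½ = 3/10 ≈ 0.30000)
r(Y) = 2 (r(Y) = 0 + 2 = 2)
w(-46, 83)*r(W) = (-11 - 46)*2 = -57*2 = -114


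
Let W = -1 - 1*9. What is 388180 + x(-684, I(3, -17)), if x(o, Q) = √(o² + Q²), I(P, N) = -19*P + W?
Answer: 388180 + √472345 ≈ 3.8887e+5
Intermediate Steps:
W = -10 (W = -1 - 9 = -10)
I(P, N) = -10 - 19*P (I(P, N) = -19*P - 10 = -10 - 19*P)
x(o, Q) = √(Q² + o²)
388180 + x(-684, I(3, -17)) = 388180 + √((-10 - 19*3)² + (-684)²) = 388180 + √((-10 - 57)² + 467856) = 388180 + √((-67)² + 467856) = 388180 + √(4489 + 467856) = 388180 + √472345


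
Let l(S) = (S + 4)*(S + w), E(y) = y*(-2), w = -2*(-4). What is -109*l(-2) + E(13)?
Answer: -1334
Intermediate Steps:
w = 8
E(y) = -2*y
l(S) = (4 + S)*(8 + S) (l(S) = (S + 4)*(S + 8) = (4 + S)*(8 + S))
-109*l(-2) + E(13) = -109*(32 + (-2)**2 + 12*(-2)) - 2*13 = -109*(32 + 4 - 24) - 26 = -109*12 - 26 = -1308 - 26 = -1334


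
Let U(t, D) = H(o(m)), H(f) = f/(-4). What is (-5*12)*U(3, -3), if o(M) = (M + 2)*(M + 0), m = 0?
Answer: 0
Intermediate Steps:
o(M) = M*(2 + M) (o(M) = (2 + M)*M = M*(2 + M))
H(f) = -f/4 (H(f) = f*(-¼) = -f/4)
U(t, D) = 0 (U(t, D) = -0*(2 + 0) = -0*2 = -¼*0 = 0)
(-5*12)*U(3, -3) = -5*12*0 = -60*0 = 0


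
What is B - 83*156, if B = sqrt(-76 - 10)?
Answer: -12948 + I*sqrt(86) ≈ -12948.0 + 9.2736*I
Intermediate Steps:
B = I*sqrt(86) (B = sqrt(-86) = I*sqrt(86) ≈ 9.2736*I)
B - 83*156 = I*sqrt(86) - 83*156 = I*sqrt(86) - 12948 = -12948 + I*sqrt(86)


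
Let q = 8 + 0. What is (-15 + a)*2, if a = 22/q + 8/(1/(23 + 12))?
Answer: 1071/2 ≈ 535.50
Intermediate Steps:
q = 8
a = 1131/4 (a = 22/8 + 8/(1/(23 + 12)) = 22*(⅛) + 8/(1/35) = 11/4 + 8/(1/35) = 11/4 + 8*35 = 11/4 + 280 = 1131/4 ≈ 282.75)
(-15 + a)*2 = (-15 + 1131/4)*2 = (1071/4)*2 = 1071/2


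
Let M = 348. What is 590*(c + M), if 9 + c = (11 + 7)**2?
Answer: 391170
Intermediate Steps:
c = 315 (c = -9 + (11 + 7)**2 = -9 + 18**2 = -9 + 324 = 315)
590*(c + M) = 590*(315 + 348) = 590*663 = 391170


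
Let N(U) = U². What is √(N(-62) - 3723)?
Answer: 11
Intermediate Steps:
√(N(-62) - 3723) = √((-62)² - 3723) = √(3844 - 3723) = √121 = 11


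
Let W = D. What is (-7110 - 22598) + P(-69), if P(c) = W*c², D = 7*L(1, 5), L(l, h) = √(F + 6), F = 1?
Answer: -29708 + 33327*√7 ≈ 58467.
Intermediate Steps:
L(l, h) = √7 (L(l, h) = √(1 + 6) = √7)
D = 7*√7 ≈ 18.520
W = 7*√7 ≈ 18.520
P(c) = 7*√7*c² (P(c) = (7*√7)*c² = 7*√7*c²)
(-7110 - 22598) + P(-69) = (-7110 - 22598) + 7*√7*(-69)² = -29708 + 7*√7*4761 = -29708 + 33327*√7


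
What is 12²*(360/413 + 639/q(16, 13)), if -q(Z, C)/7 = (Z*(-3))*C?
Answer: 787023/5369 ≈ 146.59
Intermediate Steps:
q(Z, C) = 21*C*Z (q(Z, C) = -7*Z*(-3)*C = -7*(-3*Z)*C = -(-21)*C*Z = 21*C*Z)
12²*(360/413 + 639/q(16, 13)) = 12²*(360/413 + 639/((21*13*16))) = 144*(360*(1/413) + 639/4368) = 144*(360/413 + 639*(1/4368)) = 144*(360/413 + 213/1456) = 144*(87447/85904) = 787023/5369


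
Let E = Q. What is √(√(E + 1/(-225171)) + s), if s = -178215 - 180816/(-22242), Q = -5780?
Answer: √(-13795962950020200239367 + 1031421960393*I*√32561937804239)/278236299 ≈ 0.090047 + 422.15*I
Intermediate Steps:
E = -5780
s = -660612869/3707 (s = -178215 - 180816*(-1)/22242 = -178215 - 1*(-30136/3707) = -178215 + 30136/3707 = -660612869/3707 ≈ -1.7821e+5)
√(√(E + 1/(-225171)) + s) = √(√(-5780 + 1/(-225171)) - 660612869/3707) = √(√(-5780 - 1/225171) - 660612869/3707) = √(√(-1301488381/225171) - 660612869/3707) = √(I*√32561937804239/75057 - 660612869/3707) = √(-660612869/3707 + I*√32561937804239/75057)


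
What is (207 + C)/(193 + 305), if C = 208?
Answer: 5/6 ≈ 0.83333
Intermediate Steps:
(207 + C)/(193 + 305) = (207 + 208)/(193 + 305) = 415/498 = 415*(1/498) = 5/6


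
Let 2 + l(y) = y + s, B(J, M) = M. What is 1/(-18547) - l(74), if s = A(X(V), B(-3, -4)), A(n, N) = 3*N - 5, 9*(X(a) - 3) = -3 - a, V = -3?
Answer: -1020086/18547 ≈ -55.000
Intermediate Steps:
X(a) = 8/3 - a/9 (X(a) = 3 + (-3 - a)/9 = 3 + (-1/3 - a/9) = 8/3 - a/9)
A(n, N) = -5 + 3*N
s = -17 (s = -5 + 3*(-4) = -5 - 12 = -17)
l(y) = -19 + y (l(y) = -2 + (y - 17) = -2 + (-17 + y) = -19 + y)
1/(-18547) - l(74) = 1/(-18547) - (-19 + 74) = -1/18547 - 1*55 = -1/18547 - 55 = -1020086/18547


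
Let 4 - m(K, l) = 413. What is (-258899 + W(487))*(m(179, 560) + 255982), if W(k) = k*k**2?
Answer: 29452846917492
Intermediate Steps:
m(K, l) = -409 (m(K, l) = 4 - 1*413 = 4 - 413 = -409)
W(k) = k**3
(-258899 + W(487))*(m(179, 560) + 255982) = (-258899 + 487**3)*(-409 + 255982) = (-258899 + 115501303)*255573 = 115242404*255573 = 29452846917492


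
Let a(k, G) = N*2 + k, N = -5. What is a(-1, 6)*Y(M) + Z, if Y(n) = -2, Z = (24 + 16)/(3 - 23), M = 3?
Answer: 20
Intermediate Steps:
a(k, G) = -10 + k (a(k, G) = -5*2 + k = -10 + k)
Z = -2 (Z = 40/(-20) = 40*(-1/20) = -2)
a(-1, 6)*Y(M) + Z = (-10 - 1)*(-2) - 2 = -11*(-2) - 2 = 22 - 2 = 20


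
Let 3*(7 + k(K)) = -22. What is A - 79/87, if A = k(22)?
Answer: -442/29 ≈ -15.241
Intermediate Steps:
k(K) = -43/3 (k(K) = -7 + (1/3)*(-22) = -7 - 22/3 = -43/3)
A = -43/3 ≈ -14.333
A - 79/87 = -43/3 - 79/87 = -442/29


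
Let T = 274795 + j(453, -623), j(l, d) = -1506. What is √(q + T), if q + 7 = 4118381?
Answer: √4391663 ≈ 2095.6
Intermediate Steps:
q = 4118374 (q = -7 + 4118381 = 4118374)
T = 273289 (T = 274795 - 1506 = 273289)
√(q + T) = √(4118374 + 273289) = √4391663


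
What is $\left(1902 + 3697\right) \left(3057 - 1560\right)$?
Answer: $8381703$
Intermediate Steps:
$\left(1902 + 3697\right) \left(3057 - 1560\right) = 5599 \cdot 1497 = 8381703$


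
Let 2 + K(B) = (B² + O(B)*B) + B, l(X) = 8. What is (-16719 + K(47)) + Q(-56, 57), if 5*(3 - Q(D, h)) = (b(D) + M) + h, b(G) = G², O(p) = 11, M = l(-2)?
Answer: -72926/5 ≈ -14585.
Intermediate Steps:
M = 8
Q(D, h) = 7/5 - h/5 - D²/5 (Q(D, h) = 3 - ((D² + 8) + h)/5 = 3 - ((8 + D²) + h)/5 = 3 - (8 + h + D²)/5 = 3 + (-8/5 - h/5 - D²/5) = 7/5 - h/5 - D²/5)
K(B) = -2 + B² + 12*B (K(B) = -2 + ((B² + 11*B) + B) = -2 + (B² + 12*B) = -2 + B² + 12*B)
(-16719 + K(47)) + Q(-56, 57) = (-16719 + (-2 + 47² + 12*47)) + (7/5 - ⅕*57 - ⅕*(-56)²) = (-16719 + (-2 + 2209 + 564)) + (7/5 - 57/5 - ⅕*3136) = (-16719 + 2771) + (7/5 - 57/5 - 3136/5) = -13948 - 3186/5 = -72926/5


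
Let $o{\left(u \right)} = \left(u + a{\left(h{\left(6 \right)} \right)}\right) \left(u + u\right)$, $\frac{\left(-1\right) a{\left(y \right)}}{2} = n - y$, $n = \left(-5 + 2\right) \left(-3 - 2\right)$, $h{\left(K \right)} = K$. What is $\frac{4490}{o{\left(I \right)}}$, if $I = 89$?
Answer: $\frac{2245}{6319} \approx 0.35528$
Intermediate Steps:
$n = 15$ ($n = \left(-3\right) \left(-5\right) = 15$)
$a{\left(y \right)} = -30 + 2 y$ ($a{\left(y \right)} = - 2 \left(15 - y\right) = -30 + 2 y$)
$o{\left(u \right)} = 2 u \left(-18 + u\right)$ ($o{\left(u \right)} = \left(u + \left(-30 + 2 \cdot 6\right)\right) \left(u + u\right) = \left(u + \left(-30 + 12\right)\right) 2 u = \left(u - 18\right) 2 u = \left(-18 + u\right) 2 u = 2 u \left(-18 + u\right)$)
$\frac{4490}{o{\left(I \right)}} = \frac{4490}{2 \cdot 89 \left(-18 + 89\right)} = \frac{4490}{2 \cdot 89 \cdot 71} = \frac{4490}{12638} = 4490 \cdot \frac{1}{12638} = \frac{2245}{6319}$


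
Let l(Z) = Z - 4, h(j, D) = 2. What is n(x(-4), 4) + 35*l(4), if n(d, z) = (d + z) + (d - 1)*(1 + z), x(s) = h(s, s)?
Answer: 11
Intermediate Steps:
x(s) = 2
n(d, z) = d + z + (1 + z)*(-1 + d) (n(d, z) = (d + z) + (-1 + d)*(1 + z) = (d + z) + (1 + z)*(-1 + d) = d + z + (1 + z)*(-1 + d))
l(Z) = -4 + Z
n(x(-4), 4) + 35*l(4) = (-1 + 2*2 + 2*4) + 35*(-4 + 4) = (-1 + 4 + 8) + 35*0 = 11 + 0 = 11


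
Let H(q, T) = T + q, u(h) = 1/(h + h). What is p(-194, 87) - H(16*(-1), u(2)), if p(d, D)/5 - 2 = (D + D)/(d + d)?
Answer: 9121/388 ≈ 23.508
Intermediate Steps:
u(h) = 1/(2*h)
p(d, D) = 10 + 5*D/d (p(d, D) = 10 + 5*((D + D)/(d + d)) = 10 + 5*((2*D)/((2*d))) = 10 + 5*((2*D)*(1/(2*d))) = 10 + 5*(D/d) = 10 + 5*D/d)
p(-194, 87) - H(16*(-1), u(2)) = (10 + 5*87/(-194)) - ((½)/2 + 16*(-1)) = (10 + 5*87*(-1/194)) - ((½)*(½) - 16) = (10 - 435/194) - (¼ - 16) = 1505/194 - 1*(-63/4) = 1505/194 + 63/4 = 9121/388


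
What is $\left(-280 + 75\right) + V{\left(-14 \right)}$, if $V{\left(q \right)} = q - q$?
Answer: $-205$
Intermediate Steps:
$V{\left(q \right)} = 0$
$\left(-280 + 75\right) + V{\left(-14 \right)} = \left(-280 + 75\right) + 0 = -205 + 0 = -205$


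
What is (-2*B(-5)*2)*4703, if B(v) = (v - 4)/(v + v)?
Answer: -84654/5 ≈ -16931.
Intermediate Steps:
B(v) = (-4 + v)/(2*v) (B(v) = (-4 + v)/((2*v)) = (-4 + v)*(1/(2*v)) = (-4 + v)/(2*v))
(-2*B(-5)*2)*4703 = (-(-4 - 5)/(-5)*2)*4703 = (-(-1)*(-9)/5*2)*4703 = (-2*9/10*2)*4703 = -9/5*2*4703 = -18/5*4703 = -84654/5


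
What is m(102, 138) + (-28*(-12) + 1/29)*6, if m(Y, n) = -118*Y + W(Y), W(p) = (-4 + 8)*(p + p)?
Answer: -266910/29 ≈ -9203.8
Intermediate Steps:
W(p) = 8*p (W(p) = 4*(2*p) = 8*p)
m(Y, n) = -110*Y (m(Y, n) = -118*Y + 8*Y = -110*Y)
m(102, 138) + (-28*(-12) + 1/29)*6 = -110*102 + (-28*(-12) + 1/29)*6 = -11220 + (336 + 1/29)*6 = -11220 + (9745/29)*6 = -11220 + 58470/29 = -266910/29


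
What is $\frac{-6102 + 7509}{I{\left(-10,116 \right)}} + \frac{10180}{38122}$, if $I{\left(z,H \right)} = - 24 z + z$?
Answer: $\frac{27989527}{4384030} \approx 6.3844$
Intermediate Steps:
$I{\left(z,H \right)} = - 23 z$
$\frac{-6102 + 7509}{I{\left(-10,116 \right)}} + \frac{10180}{38122} = \frac{-6102 + 7509}{\left(-23\right) \left(-10\right)} + \frac{10180}{38122} = \frac{1407}{230} + 10180 \cdot \frac{1}{38122} = 1407 \cdot \frac{1}{230} + \frac{5090}{19061} = \frac{1407}{230} + \frac{5090}{19061} = \frac{27989527}{4384030}$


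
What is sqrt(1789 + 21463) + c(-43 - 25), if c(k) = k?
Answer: -68 + 2*sqrt(5813) ≈ 84.486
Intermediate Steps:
sqrt(1789 + 21463) + c(-43 - 25) = sqrt(1789 + 21463) + (-43 - 25) = sqrt(23252) - 68 = 2*sqrt(5813) - 68 = -68 + 2*sqrt(5813)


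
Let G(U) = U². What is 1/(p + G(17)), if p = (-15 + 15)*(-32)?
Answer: 1/289 ≈ 0.0034602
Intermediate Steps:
p = 0 (p = 0*(-32) = 0)
1/(p + G(17)) = 1/(0 + 17²) = 1/(0 + 289) = 1/289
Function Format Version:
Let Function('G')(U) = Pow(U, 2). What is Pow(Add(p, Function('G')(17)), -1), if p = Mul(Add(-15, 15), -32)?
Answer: Rational(1, 289) ≈ 0.0034602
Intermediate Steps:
p = 0 (p = Mul(0, -32) = 0)
Pow(Add(p, Function('G')(17)), -1) = Pow(Add(0, Pow(17, 2)), -1) = Pow(Add(0, 289), -1) = Pow(289, -1) = Rational(1, 289)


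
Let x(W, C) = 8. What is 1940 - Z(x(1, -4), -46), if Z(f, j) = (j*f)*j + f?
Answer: -14996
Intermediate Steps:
Z(f, j) = f + f*j² (Z(f, j) = (f*j)*j + f = f*j² + f = f + f*j²)
1940 - Z(x(1, -4), -46) = 1940 - 8*(1 + (-46)²) = 1940 - 8*(1 + 2116) = 1940 - 8*2117 = 1940 - 1*16936 = 1940 - 16936 = -14996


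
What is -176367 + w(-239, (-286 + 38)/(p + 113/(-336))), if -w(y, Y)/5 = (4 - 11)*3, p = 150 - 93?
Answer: -176262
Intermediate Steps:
p = 57
w(y, Y) = 105 (w(y, Y) = -5*(4 - 11)*3 = -(-35)*3 = -5*(-21) = 105)
-176367 + w(-239, (-286 + 38)/(p + 113/(-336))) = -176367 + 105 = -176262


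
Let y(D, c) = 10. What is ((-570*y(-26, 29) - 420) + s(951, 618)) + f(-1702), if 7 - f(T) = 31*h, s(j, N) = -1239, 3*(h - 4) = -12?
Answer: -7352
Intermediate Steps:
h = 0 (h = 4 + (⅓)*(-12) = 4 - 4 = 0)
f(T) = 7 (f(T) = 7 - 31*0 = 7 - 1*0 = 7 + 0 = 7)
((-570*y(-26, 29) - 420) + s(951, 618)) + f(-1702) = ((-570*10 - 420) - 1239) + 7 = ((-5700 - 420) - 1239) + 7 = (-6120 - 1239) + 7 = -7359 + 7 = -7352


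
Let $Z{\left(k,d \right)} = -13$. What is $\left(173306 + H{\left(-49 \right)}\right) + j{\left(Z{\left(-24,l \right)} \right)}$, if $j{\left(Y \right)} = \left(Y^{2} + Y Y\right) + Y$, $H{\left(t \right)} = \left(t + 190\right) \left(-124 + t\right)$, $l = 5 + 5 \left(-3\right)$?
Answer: $149238$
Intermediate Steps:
$l = -10$ ($l = 5 - 15 = -10$)
$H{\left(t \right)} = \left(-124 + t\right) \left(190 + t\right)$ ($H{\left(t \right)} = \left(190 + t\right) \left(-124 + t\right) = \left(-124 + t\right) \left(190 + t\right)$)
$j{\left(Y \right)} = Y + 2 Y^{2}$ ($j{\left(Y \right)} = \left(Y^{2} + Y^{2}\right) + Y = 2 Y^{2} + Y = Y + 2 Y^{2}$)
$\left(173306 + H{\left(-49 \right)}\right) + j{\left(Z{\left(-24,l \right)} \right)} = \left(173306 + \left(-23560 + \left(-49\right)^{2} + 66 \left(-49\right)\right)\right) - 13 \left(1 + 2 \left(-13\right)\right) = \left(173306 - 24393\right) - 13 \left(1 - 26\right) = \left(173306 - 24393\right) - -325 = 148913 + 325 = 149238$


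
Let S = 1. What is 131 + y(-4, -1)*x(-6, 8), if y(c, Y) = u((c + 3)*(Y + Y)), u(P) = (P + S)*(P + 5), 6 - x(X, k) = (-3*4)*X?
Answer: -1255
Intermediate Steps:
x(X, k) = 6 + 12*X (x(X, k) = 6 - (-3*4)*X = 6 - (-12)*X = 6 + 12*X)
u(P) = (1 + P)*(5 + P) (u(P) = (P + 1)*(P + 5) = (1 + P)*(5 + P))
y(c, Y) = 5 + 4*Y²*(3 + c)² + 12*Y*(3 + c) (y(c, Y) = 5 + ((c + 3)*(Y + Y))² + 6*((c + 3)*(Y + Y)) = 5 + ((3 + c)*(2*Y))² + 6*((3 + c)*(2*Y)) = 5 + (2*Y*(3 + c))² + 6*(2*Y*(3 + c)) = 5 + 4*Y²*(3 + c)² + 12*Y*(3 + c))
131 + y(-4, -1)*x(-6, 8) = 131 + (5 + 4*(-1)²*(3 - 4)² + 12*(-1)*(3 - 4))*(6 + 12*(-6)) = 131 + (5 + 4*1*(-1)² + 12*(-1)*(-1))*(6 - 72) = 131 + (5 + 4*1*1 + 12)*(-66) = 131 + (5 + 4 + 12)*(-66) = 131 + 21*(-66) = 131 - 1386 = -1255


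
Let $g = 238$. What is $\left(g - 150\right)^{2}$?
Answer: $7744$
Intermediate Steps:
$\left(g - 150\right)^{2} = \left(238 - 150\right)^{2} = 88^{2} = 7744$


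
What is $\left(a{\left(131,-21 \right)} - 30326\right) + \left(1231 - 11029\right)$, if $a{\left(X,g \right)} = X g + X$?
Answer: $-42744$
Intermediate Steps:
$a{\left(X,g \right)} = X + X g$
$\left(a{\left(131,-21 \right)} - 30326\right) + \left(1231 - 11029\right) = \left(131 \left(1 - 21\right) - 30326\right) + \left(1231 - 11029\right) = \left(131 \left(-20\right) - 30326\right) - 9798 = \left(-2620 - 30326\right) - 9798 = -32946 - 9798 = -42744$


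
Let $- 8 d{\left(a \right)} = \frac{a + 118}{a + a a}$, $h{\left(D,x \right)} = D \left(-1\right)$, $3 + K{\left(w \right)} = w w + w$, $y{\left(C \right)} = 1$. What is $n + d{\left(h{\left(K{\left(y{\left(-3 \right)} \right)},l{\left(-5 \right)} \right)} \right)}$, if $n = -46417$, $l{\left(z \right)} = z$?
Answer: $- \frac{742791}{16} \approx -46424.0$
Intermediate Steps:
$K{\left(w \right)} = -3 + w + w^{2}$ ($K{\left(w \right)} = -3 + \left(w w + w\right) = -3 + \left(w^{2} + w\right) = -3 + \left(w + w^{2}\right) = -3 + w + w^{2}$)
$h{\left(D,x \right)} = - D$
$d{\left(a \right)} = - \frac{118 + a}{8 \left(a + a^{2}\right)}$ ($d{\left(a \right)} = - \frac{\left(a + 118\right) \frac{1}{a + a a}}{8} = - \frac{\left(118 + a\right) \frac{1}{a + a^{2}}}{8} = - \frac{\frac{1}{a + a^{2}} \left(118 + a\right)}{8} = - \frac{118 + a}{8 \left(a + a^{2}\right)}$)
$n + d{\left(h{\left(K{\left(y{\left(-3 \right)} \right)},l{\left(-5 \right)} \right)} \right)} = -46417 + \frac{-118 - - (-3 + 1 + 1^{2})}{8 \left(- (-3 + 1 + 1^{2})\right) \left(1 - \left(-3 + 1 + 1^{2}\right)\right)} = -46417 + \frac{-118 - - (-3 + 1 + 1)}{8 \left(- (-3 + 1 + 1)\right) \left(1 - \left(-3 + 1 + 1\right)\right)} = -46417 + \frac{-118 - \left(-1\right) \left(-1\right)}{8 \left(\left(-1\right) \left(-1\right)\right) \left(1 - -1\right)} = -46417 + \frac{-118 - 1}{8 \cdot 1 \left(1 + 1\right)} = -46417 + \frac{1}{8} \cdot 1 \cdot \frac{1}{2} \left(-118 - 1\right) = -46417 + \frac{1}{8} \cdot 1 \cdot \frac{1}{2} \left(-119\right) = -46417 - \frac{119}{16} = - \frac{742791}{16}$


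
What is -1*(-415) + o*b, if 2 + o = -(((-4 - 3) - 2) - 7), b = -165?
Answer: -1895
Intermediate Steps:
o = 14 (o = -2 - (((-4 - 3) - 2) - 7) = -2 - ((-7 - 2) - 7) = -2 - (-9 - 7) = -2 - 1*(-16) = -2 + 16 = 14)
-1*(-415) + o*b = -1*(-415) + 14*(-165) = 415 - 2310 = -1895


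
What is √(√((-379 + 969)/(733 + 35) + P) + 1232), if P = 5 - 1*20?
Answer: √(177408 + 3*I*√32790)/12 ≈ 35.1 + 0.053739*I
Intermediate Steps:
P = -15 (P = 5 - 20 = -15)
√(√((-379 + 969)/(733 + 35) + P) + 1232) = √(√((-379 + 969)/(733 + 35) - 15) + 1232) = √(√(590/768 - 15) + 1232) = √(√(590*(1/768) - 15) + 1232) = √(√(295/384 - 15) + 1232) = √(√(-5465/384) + 1232) = √(I*√32790/48 + 1232) = √(1232 + I*√32790/48)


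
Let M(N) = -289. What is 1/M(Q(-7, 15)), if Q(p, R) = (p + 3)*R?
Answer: -1/289 ≈ -0.0034602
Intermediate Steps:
Q(p, R) = R*(3 + p) (Q(p, R) = (3 + p)*R = R*(3 + p))
1/M(Q(-7, 15)) = 1/(-289) = -1/289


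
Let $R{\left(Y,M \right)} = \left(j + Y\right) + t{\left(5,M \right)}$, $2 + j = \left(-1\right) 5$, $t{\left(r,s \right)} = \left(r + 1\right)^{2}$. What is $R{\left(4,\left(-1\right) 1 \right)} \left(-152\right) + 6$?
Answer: $-5010$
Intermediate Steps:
$t{\left(r,s \right)} = \left(1 + r\right)^{2}$
$j = -7$ ($j = -2 - 5 = -7$)
$R{\left(Y,M \right)} = 29 + Y$ ($R{\left(Y,M \right)} = \left(-7 + Y\right) + \left(1 + 5\right)^{2} = \left(-7 + Y\right) + 6^{2} = \left(-7 + Y\right) + 36 = 29 + Y$)
$R{\left(4,\left(-1\right) 1 \right)} \left(-152\right) + 6 = \left(29 + 4\right) \left(-152\right) + 6 = 33 \left(-152\right) + 6 = -5016 + 6 = -5010$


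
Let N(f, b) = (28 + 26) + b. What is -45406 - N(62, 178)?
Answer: -45638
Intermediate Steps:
N(f, b) = 54 + b
-45406 - N(62, 178) = -45406 - (54 + 178) = -45406 - 1*232 = -45406 - 232 = -45638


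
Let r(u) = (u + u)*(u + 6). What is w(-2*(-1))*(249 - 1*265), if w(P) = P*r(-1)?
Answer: 320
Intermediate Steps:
r(u) = 2*u*(6 + u) (r(u) = (2*u)*(6 + u) = 2*u*(6 + u))
w(P) = -10*P (w(P) = P*(2*(-1)*(6 - 1)) = P*(2*(-1)*5) = P*(-10) = -10*P)
w(-2*(-1))*(249 - 1*265) = (-(-20)*(-1))*(249 - 1*265) = (-10*2)*(249 - 265) = -20*(-16) = 320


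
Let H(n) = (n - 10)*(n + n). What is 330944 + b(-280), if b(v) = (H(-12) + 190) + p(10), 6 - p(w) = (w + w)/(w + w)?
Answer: 331667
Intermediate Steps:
H(n) = 2*n*(-10 + n) (H(n) = (-10 + n)*(2*n) = 2*n*(-10 + n))
p(w) = 5 (p(w) = 6 - (w + w)/(w + w) = 6 - 2*w/(2*w) = 6 - 2*w*1/(2*w) = 6 - 1*1 = 6 - 1 = 5)
b(v) = 723 (b(v) = (2*(-12)*(-10 - 12) + 190) + 5 = (2*(-12)*(-22) + 190) + 5 = (528 + 190) + 5 = 718 + 5 = 723)
330944 + b(-280) = 330944 + 723 = 331667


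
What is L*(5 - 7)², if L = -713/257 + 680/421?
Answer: -501652/108197 ≈ -4.6365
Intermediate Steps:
L = -125413/108197 (L = -713*1/257 + 680*(1/421) = -713/257 + 680/421 = -125413/108197 ≈ -1.1591)
L*(5 - 7)² = -125413*(5 - 7)²/108197 = -125413/108197*(-2)² = -125413/108197*4 = -501652/108197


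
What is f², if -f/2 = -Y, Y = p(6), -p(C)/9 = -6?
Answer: 11664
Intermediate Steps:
p(C) = 54 (p(C) = -9*(-6) = 54)
Y = 54
f = 108 (f = -(-2)*54 = -2*(-54) = 108)
f² = 108² = 11664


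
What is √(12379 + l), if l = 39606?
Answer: √51985 ≈ 228.00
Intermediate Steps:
√(12379 + l) = √(12379 + 39606) = √51985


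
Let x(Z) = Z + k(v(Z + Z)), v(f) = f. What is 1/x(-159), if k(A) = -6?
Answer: -1/165 ≈ -0.0060606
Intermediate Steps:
x(Z) = -6 + Z (x(Z) = Z - 6 = -6 + Z)
1/x(-159) = 1/(-6 - 159) = 1/(-165) = -1/165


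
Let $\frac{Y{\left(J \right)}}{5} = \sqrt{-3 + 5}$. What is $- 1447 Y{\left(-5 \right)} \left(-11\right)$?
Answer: $79585 \sqrt{2} \approx 1.1255 \cdot 10^{5}$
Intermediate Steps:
$Y{\left(J \right)} = 5 \sqrt{2}$ ($Y{\left(J \right)} = 5 \sqrt{-3 + 5} = 5 \sqrt{2}$)
$- 1447 Y{\left(-5 \right)} \left(-11\right) = - 1447 \cdot 5 \sqrt{2} \left(-11\right) = - 1447 \left(- 55 \sqrt{2}\right) = 79585 \sqrt{2}$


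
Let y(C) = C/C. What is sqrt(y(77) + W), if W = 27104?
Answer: sqrt(27105) ≈ 164.64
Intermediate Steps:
y(C) = 1
sqrt(y(77) + W) = sqrt(1 + 27104) = sqrt(27105)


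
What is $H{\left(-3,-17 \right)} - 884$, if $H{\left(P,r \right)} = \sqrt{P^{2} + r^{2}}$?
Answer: $-884 + \sqrt{298} \approx -866.74$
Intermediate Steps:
$H{\left(-3,-17 \right)} - 884 = \sqrt{\left(-3\right)^{2} + \left(-17\right)^{2}} - 884 = \sqrt{9 + 289} - 884 = \sqrt{298} - 884 = -884 + \sqrt{298}$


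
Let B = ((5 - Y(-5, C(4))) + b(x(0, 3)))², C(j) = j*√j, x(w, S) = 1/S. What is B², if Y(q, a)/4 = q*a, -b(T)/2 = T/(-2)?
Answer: 60523872256/81 ≈ 7.4721e+8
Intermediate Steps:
b(T) = T (b(T) = -2*T/(-2) = -2*T*(-1)/2 = -(-1)*T = T)
C(j) = j^(3/2)
Y(q, a) = 4*a*q (Y(q, a) = 4*(q*a) = 4*(a*q) = 4*a*q)
B = 246016/9 (B = ((5 - 4*4^(3/2)*(-5)) + 1/3)² = ((5 - 4*8*(-5)) + ⅓)² = ((5 - 1*(-160)) + ⅓)² = ((5 + 160) + ⅓)² = (165 + ⅓)² = (496/3)² = 246016/9 ≈ 27335.)
B² = (246016/9)² = 60523872256/81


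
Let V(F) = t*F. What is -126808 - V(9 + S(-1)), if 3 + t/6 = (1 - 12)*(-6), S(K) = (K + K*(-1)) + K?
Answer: -129832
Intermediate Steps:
S(K) = K (S(K) = (K - K) + K = 0 + K = K)
t = 378 (t = -18 + 6*((1 - 12)*(-6)) = -18 + 6*(-11*(-6)) = -18 + 6*66 = -18 + 396 = 378)
V(F) = 378*F
-126808 - V(9 + S(-1)) = -126808 - 378*(9 - 1) = -126808 - 378*8 = -126808 - 1*3024 = -126808 - 3024 = -129832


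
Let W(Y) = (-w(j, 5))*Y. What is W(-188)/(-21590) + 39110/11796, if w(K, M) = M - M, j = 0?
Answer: 19555/5898 ≈ 3.3155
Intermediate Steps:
w(K, M) = 0
W(Y) = 0 (W(Y) = (-1*0)*Y = 0*Y = 0)
W(-188)/(-21590) + 39110/11796 = 0/(-21590) + 39110/11796 = 0*(-1/21590) + 39110*(1/11796) = 0 + 19555/5898 = 19555/5898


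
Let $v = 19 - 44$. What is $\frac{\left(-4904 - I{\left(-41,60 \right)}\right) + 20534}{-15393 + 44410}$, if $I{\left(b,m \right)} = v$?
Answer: $\frac{15655}{29017} \approx 0.53951$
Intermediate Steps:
$v = -25$
$I{\left(b,m \right)} = -25$
$\frac{\left(-4904 - I{\left(-41,60 \right)}\right) + 20534}{-15393 + 44410} = \frac{\left(-4904 - -25\right) + 20534}{-15393 + 44410} = \frac{\left(-4904 + 25\right) + 20534}{29017} = \left(-4879 + 20534\right) \frac{1}{29017} = 15655 \cdot \frac{1}{29017} = \frac{15655}{29017}$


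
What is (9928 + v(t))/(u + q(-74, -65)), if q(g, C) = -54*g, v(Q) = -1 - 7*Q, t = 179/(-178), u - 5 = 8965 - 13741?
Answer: -1768259/137950 ≈ -12.818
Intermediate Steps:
u = -4771 (u = 5 + (8965 - 13741) = 5 - 4776 = -4771)
t = -179/178 (t = 179*(-1/178) = -179/178 ≈ -1.0056)
(9928 + v(t))/(u + q(-74, -65)) = (9928 + (-1 - 7*(-179/178)))/(-4771 - 54*(-74)) = (9928 + (-1 + 1253/178))/(-4771 + 3996) = (9928 + 1075/178)/(-775) = (1768259/178)*(-1/775) = -1768259/137950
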